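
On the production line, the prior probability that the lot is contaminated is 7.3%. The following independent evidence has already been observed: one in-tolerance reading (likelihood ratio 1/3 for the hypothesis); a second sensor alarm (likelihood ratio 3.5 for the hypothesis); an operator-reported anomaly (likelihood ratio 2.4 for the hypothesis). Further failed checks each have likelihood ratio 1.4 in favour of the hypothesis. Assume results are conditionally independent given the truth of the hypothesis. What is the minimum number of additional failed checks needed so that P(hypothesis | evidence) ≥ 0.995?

21

Prior odds = 0.073/0.927 = 73/927.
Combined Bayes factor of the evidence already in hand = (1/3) × 3.5 × 2.4 = 2.8.
Odds after that evidence = (73/927) × 2.8 = 1022/4635.
Target odds = 0.995/0.005 = 199.
Need 1.4ⁿ ≥ 199 ÷ (1022/4635) = 922365/1022.
1.4²⁰ ≈836.683 falls short of 922365/1022 but 1.4²¹ ≈1171.36 reaches it, so n = 21.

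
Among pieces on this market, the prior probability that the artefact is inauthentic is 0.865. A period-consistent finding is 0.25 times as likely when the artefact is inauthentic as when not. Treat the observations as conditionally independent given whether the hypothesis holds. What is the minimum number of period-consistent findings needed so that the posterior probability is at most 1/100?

Prior odds: 0.865 ÷ 0.135 = 173/27.
Likelihood ratio per period-consistent finding = 0.25.
Target posterior odds = 0.01/0.99 = 1/99.
Need (173/27) × 0.25ⁿ ≤ 1/99, i.e. 0.25ⁿ ≤ 3/1903.
0.25⁴ = 0.00390625 is still above 3/1903 but 0.25⁵ = 1/1024 is at or below it, so n = 5.

5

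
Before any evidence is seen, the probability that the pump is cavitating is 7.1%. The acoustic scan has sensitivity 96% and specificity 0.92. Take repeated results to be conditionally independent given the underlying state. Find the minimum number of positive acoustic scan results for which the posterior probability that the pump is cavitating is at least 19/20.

Prior odds: 0.071 ÷ 0.929 = 71/929.
False-positive rate = 1 − 0.92 = 0.08; likelihood ratio of a positive = 0.96/0.08 = 12.
Target posterior odds = 0.95/0.05 = 19.
Need (71/929) × 12ⁿ ≥ 19, i.e. 12ⁿ ≥ 17651/71.
12² = 144 falls short of 17651/71 but 12³ = 1728 reaches it, so n = 3.

3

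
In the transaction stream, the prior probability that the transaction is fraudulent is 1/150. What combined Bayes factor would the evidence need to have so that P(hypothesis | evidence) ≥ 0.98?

7301

Prior odds = (1/150)/(149/150) = 1/149.
Target odds = 0.98/0.02 = 49.
Required Bayes factor = 49 ÷ (1/149) = 7301.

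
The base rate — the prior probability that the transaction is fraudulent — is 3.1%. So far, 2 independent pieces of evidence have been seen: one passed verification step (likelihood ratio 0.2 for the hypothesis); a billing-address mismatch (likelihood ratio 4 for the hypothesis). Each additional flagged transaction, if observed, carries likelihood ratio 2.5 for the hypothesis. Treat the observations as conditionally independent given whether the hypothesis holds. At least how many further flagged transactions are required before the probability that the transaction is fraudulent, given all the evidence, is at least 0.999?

Prior odds = 0.031/0.969 = 31/969.
Combined Bayes factor of the evidence already in hand = 0.2 × 4 = 0.8.
Odds after that evidence = (31/969) × 0.8 = 124/4845.
Target odds = 0.999/0.001 = 999.
Need 2.5ⁿ ≥ 999 ÷ (124/4845) = 4840155/124.
2.5¹¹ = 48828125/2048 falls short of 4840155/124 but 2.5¹² = 244140625/4096 reaches it, so n = 12.

12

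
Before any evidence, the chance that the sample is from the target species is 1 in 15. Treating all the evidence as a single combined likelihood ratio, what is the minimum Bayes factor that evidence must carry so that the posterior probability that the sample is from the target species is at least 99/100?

1386

Prior odds = (1/15)/(14/15) = 1/14.
Target odds = 0.99/0.01 = 99.
Required Bayes factor = 99 ÷ (1/14) = 1386.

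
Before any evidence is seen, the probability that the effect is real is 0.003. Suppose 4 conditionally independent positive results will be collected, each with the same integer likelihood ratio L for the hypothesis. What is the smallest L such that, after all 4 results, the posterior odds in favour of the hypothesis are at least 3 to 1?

Prior odds = 0.003/0.997 = 3/997.
Target odds = 3.
Need L⁴ ≥ 3 ÷ (3/997) = 997.
5⁴ = 625 < 997 ≤ 1296 = 6⁴, so L = 6.

6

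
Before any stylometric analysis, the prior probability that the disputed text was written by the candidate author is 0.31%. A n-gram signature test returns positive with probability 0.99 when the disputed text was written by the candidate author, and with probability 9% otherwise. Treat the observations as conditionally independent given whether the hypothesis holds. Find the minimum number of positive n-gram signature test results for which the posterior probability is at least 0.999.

6

Prior odds: 0.0031 ÷ 0.9969 = 31/9969.
Likelihood ratio of a positive result = 0.99/0.09 = 11.
Target posterior odds = 0.999/0.001 = 999.
Require 11ⁿ ≥ 999 ÷ (31/9969) = 9959031/31.
11⁵ = 161051 falls short of 9959031/31 but 11⁶ = 1771561 reaches it, so n = 6.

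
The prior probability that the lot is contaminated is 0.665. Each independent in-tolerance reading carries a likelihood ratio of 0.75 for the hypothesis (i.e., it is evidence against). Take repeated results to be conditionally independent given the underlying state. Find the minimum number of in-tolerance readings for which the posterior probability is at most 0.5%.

Prior odds = 0.665/0.335 = 133/67.
Likelihood ratio per in-tolerance reading = 0.75.
Target posterior odds = 0.005/0.995 = 1/199.
Require 0.75ⁿ ≤ 1/199 ÷ (133/67) = 67/26467.
0.75²⁰ ≈0.00317121 is still above 67/26467 but 0.75²¹ ≈0.00237841 is at or below it, so n = 21.

21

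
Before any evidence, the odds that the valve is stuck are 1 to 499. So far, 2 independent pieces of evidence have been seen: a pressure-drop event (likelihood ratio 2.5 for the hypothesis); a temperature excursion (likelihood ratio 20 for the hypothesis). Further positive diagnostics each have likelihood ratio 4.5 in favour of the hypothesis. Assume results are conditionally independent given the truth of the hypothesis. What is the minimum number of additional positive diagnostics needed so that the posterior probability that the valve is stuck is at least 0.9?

3

Prior odds = 1/499.
Combined Bayes factor of the evidence already in hand = 2.5 × 20 = 50.
Odds after that evidence = (1/499) × 50 = 50/499.
Target odds = 0.9/0.1 = 9.
Need 4.5ⁿ ≥ 9 ÷ (50/499) = 89.82.
4.5² = 20.25 falls short of 89.82 but 4.5³ = 91.125 reaches it, so n = 3.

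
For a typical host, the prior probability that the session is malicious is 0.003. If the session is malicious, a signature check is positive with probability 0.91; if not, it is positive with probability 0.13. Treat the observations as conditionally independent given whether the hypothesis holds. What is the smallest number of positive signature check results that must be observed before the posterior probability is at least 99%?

Prior odds: 0.003 ÷ 0.997 = 3/997.
Likelihood ratio of a positive = 0.91/0.13 = 7.
Target posterior odds = 0.99/0.01 = 99.
Require 7ⁿ ≥ 99 ÷ (3/997) = 32901.
7⁵ = 16807 falls short of 32901 but 7⁶ = 117649 reaches it, so n = 6.

6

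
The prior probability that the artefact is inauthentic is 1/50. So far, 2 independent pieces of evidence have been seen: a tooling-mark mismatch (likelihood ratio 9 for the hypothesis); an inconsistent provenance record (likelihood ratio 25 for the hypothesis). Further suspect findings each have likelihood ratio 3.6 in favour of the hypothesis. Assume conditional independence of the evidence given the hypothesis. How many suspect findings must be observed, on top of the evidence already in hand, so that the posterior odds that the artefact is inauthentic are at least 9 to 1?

1

Prior odds = 0.02/0.98 = 1/49.
Combined Bayes factor of the evidence already in hand = 9 × 25 = 225.
Odds after that evidence = (1/49) × 225 = 225/49.
Target odds = 9.
Need 3.6ⁿ ≥ 9 ÷ (225/49) = 1.96.
3.6¹ = 3.6, which meets the required 1.96; so n = 1.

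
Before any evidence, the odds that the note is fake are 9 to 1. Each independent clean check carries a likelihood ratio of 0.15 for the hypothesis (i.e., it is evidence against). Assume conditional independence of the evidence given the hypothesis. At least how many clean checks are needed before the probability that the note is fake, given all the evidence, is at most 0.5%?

4

Prior odds = 9.
Likelihood ratio per clean check = 0.15.
Target posterior odds = 0.005/0.995 = 1/199.
Need 9 × 0.15ⁿ ≤ 1/199, i.e. 0.15ⁿ ≤ 1/1791.
0.15³ = 0.003375 is still above 1/1791 but 0.15⁴ = 81/160000 is at or below it, so n = 4.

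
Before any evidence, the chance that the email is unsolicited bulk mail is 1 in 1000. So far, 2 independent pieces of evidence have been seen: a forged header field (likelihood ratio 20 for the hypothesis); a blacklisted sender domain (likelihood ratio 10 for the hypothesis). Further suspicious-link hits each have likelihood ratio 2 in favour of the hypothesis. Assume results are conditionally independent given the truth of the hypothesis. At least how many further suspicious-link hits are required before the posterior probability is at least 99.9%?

13

Prior odds = 0.001/0.999 = 1/999.
Combined Bayes factor of the evidence already in hand = 20 × 10 = 200.
Odds after that evidence = (1/999) × 200 = 200/999.
Target odds = 0.999/0.001 = 999.
Need 2ⁿ ≥ 999 ÷ (200/999) = 4990.005.
2¹² = 4096 falls short of 4990.005 but 2¹³ = 8192 reaches it, so n = 13.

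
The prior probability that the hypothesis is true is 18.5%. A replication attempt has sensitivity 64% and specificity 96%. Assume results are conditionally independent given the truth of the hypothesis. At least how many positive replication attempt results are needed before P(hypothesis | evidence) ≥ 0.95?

2

Prior odds: 0.185 ÷ 0.815 = 37/163.
False-positive rate = 1 − 0.96 = 0.04; likelihood ratio of a positive = 0.64/0.04 = 16.
Target odds: 0.95 ÷ 0.05 = 19.
Require 16ⁿ ≥ 19 ÷ (37/163) = 3097/37.
16¹ = 16 falls short of 3097/37 but 16² = 256 reaches it, so n = 2.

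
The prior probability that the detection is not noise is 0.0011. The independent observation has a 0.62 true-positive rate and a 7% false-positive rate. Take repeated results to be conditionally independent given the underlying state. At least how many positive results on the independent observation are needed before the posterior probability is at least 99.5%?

6

Prior odds = 0.0011/0.9989 = 11/9989.
Likelihood ratio of a positive result = 0.62/0.07 = 62/7.
Target posterior odds = 0.995/0.005 = 199.
Require (62/7)ⁿ ≥ 199 ÷ (11/9989) = 1987811/11.
(62/7)⁵ = 916132832/16807 falls short of 1987811/11 but (62/7)⁶ ≈482794 reaches it, so n = 6.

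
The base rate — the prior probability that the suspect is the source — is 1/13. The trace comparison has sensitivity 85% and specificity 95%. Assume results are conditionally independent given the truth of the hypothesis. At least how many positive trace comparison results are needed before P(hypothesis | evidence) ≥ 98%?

3

Prior odds = (1/13)/(12/13) = 1/12.
False-positive rate = 1 − 0.95 = 0.05; likelihood ratio of a positive = 0.85/0.05 = 17.
Target posterior odds = 0.98/0.02 = 49.
Require 17ⁿ ≥ 49 ÷ (1/12) = 588.
17² = 289 falls short of 588 but 17³ = 4913 reaches it, so n = 3.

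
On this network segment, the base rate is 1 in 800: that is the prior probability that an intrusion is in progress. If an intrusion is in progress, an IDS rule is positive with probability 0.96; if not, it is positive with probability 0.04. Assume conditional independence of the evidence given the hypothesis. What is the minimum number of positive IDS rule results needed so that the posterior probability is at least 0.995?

4

Prior odds = 0.00125/0.99875 = 1/799.
Likelihood ratio of a positive = 0.96/0.04 = 24.
Target posterior odds = 0.995/0.005 = 199.
Require 24ⁿ ≥ 199 ÷ (1/799) = 159001.
24³ = 13824 falls short of 159001 but 24⁴ = 331776 reaches it, so n = 4.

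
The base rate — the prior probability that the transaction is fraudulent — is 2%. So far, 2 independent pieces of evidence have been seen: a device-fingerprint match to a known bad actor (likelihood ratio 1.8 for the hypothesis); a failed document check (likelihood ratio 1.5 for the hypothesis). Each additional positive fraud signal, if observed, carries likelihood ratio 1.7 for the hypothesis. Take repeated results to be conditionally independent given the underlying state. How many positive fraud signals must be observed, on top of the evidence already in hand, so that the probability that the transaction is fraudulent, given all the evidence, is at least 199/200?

Prior odds = 0.02/0.98 = 1/49.
Combined Bayes factor of the evidence already in hand = 1.8 × 1.5 = 2.7.
Odds after that evidence = (1/49) × 2.7 = 27/490.
Target odds = 0.995/0.005 = 199.
Need 1.7ⁿ ≥ 199 ÷ (27/490) = 97510/27.
1.7¹⁵ ≈2862.42 falls short of 97510/27 but 1.7¹⁶ ≈4866.12 reaches it, so n = 16.

16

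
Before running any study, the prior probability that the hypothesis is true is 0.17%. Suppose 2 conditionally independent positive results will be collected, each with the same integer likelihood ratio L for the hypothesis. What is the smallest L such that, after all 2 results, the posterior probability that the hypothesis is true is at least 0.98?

170

Prior odds = 0.0017/0.9983 = 17/9983.
Target odds = 0.98/0.02 = 49.
Need L² ≥ 49 ÷ (17/9983) = 489167/17.
169² = 28561 < 489167/17 ≤ 28900 = 170², so L = 170.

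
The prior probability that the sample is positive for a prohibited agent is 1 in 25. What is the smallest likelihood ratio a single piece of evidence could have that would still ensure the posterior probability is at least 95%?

Prior odds = 0.04/0.96 = 1/24.
Target odds = 0.95/0.05 = 19.
Required Bayes factor = 19 ÷ (1/24) = 456.

456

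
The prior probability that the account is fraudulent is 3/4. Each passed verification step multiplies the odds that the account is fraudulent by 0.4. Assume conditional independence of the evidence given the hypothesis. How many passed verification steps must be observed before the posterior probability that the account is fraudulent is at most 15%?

4

Prior odds: 0.75 ÷ 0.25 = 3.
Likelihood ratio per passed verification step = 0.4.
Target posterior odds = 0.15/0.85 = 3/17.
Require 0.4ⁿ ≤ 3/17 ÷ 3 = 1/17.
0.4³ = 0.064 is still above 1/17 but 0.4⁴ = 0.0256 is at or below it, so n = 4.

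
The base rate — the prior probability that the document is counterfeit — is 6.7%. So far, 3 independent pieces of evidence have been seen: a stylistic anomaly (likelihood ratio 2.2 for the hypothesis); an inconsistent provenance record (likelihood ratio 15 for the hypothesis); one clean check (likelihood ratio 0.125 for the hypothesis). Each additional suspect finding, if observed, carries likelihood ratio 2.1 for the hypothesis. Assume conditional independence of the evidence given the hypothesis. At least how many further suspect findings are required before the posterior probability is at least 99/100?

Prior odds = 0.067/0.933 = 67/933.
Combined Bayes factor of the evidence already in hand = 2.2 × 15 × 0.125 = 4.125.
Odds after that evidence = (67/933) × 4.125 = 737/2488.
Target odds = 0.99/0.01 = 99.
Need 2.1ⁿ ≥ 99 ÷ (737/2488) = 22392/67.
2.1⁷ ≈180.109 falls short of 22392/67 but 2.1⁸ ≈378.229 reaches it, so n = 8.

8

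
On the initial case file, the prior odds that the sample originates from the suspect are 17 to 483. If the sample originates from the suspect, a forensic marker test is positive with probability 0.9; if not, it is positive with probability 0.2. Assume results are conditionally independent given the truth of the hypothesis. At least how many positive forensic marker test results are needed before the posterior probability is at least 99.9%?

Prior odds = 17/483.
Likelihood ratio of a positive = 0.9/0.2 = 4.5.
Target posterior odds = 0.999/0.001 = 999.
Require 4.5ⁿ ≥ 999 ÷ (17/483) = 482517/17.
4.5⁶ = 8303.765625 falls short of 482517/17 but 4.5⁷ = 4782969/128 reaches it, so n = 7.

7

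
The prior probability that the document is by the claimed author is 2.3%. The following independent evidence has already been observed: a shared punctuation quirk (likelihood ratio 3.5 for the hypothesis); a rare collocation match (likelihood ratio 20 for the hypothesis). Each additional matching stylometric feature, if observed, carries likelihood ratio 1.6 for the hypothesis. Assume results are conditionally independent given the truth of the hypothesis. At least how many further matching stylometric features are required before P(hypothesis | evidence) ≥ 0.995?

11

Prior odds = 0.023/0.977 = 23/977.
Combined Bayes factor of the evidence already in hand = 3.5 × 20 = 70.
Odds after that evidence = (23/977) × 70 = 1610/977.
Target odds = 0.995/0.005 = 199.
Need 1.6ⁿ ≥ 199 ÷ (1610/977) = 194423/1610.
1.6¹⁰ ≈109.951 falls short of 194423/1610 but 1.6¹¹ ≈175.922 reaches it, so n = 11.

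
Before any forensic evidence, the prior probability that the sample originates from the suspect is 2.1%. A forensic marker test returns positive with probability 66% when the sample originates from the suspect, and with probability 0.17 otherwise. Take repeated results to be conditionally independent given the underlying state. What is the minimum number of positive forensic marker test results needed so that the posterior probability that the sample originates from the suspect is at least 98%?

Prior odds: 0.021 ÷ 0.979 = 21/979.
Likelihood ratio of a positive result = 0.66/0.17 = 66/17.
Target posterior odds = 0.98/0.02 = 49.
Need (21/979) × (66/17)ⁿ ≥ 49, i.e. (66/17)ⁿ ≥ 6853/3.
(66/17)⁵ ≈882.013 falls short of 6853/3 but (66/17)⁶ ≈3424.29 reaches it, so n = 6.

6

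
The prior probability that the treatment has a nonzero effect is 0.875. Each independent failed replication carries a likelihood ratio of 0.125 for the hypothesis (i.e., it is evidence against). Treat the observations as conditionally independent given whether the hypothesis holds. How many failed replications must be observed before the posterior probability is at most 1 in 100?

Prior odds: 0.875 ÷ 0.125 = 7.
Likelihood ratio per failed replication = 0.125.
Target odds: 0.01 ÷ 0.99 = 1/99.
Need 7 × 0.125ⁿ ≤ 1/99, i.e. 0.125ⁿ ≤ 1/693.
0.125³ = 0.001953125 is still above 1/693 but 0.125⁴ = 1/4096 is at or below it, so n = 4.

4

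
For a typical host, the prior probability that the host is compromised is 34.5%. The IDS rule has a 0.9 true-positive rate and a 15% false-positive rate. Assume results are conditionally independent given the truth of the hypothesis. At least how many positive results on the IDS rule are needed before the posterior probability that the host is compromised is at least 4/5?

2

Prior odds: 0.345 ÷ 0.655 = 69/131.
Likelihood ratio of a positive result = 0.9/0.15 = 6.
Target odds: 0.8 ÷ 0.2 = 4.
Require 6ⁿ ≥ 4 ÷ (69/131) = 524/69.
6¹ = 6 falls short of 524/69 but 6² = 36 reaches it, so n = 2.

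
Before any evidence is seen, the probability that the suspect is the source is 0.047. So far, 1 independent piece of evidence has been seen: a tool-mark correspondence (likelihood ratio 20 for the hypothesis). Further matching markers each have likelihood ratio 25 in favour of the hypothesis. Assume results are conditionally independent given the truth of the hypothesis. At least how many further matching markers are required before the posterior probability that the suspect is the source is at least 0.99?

2

Prior odds = 0.047/0.953 = 47/953.
Bayes factor of the evidence already in hand = 20.
Odds after that evidence = (47/953) × 20 = 940/953.
Target odds = 0.99/0.01 = 99.
Need 25ⁿ ≥ 99 ÷ (940/953) = 94347/940.
25¹ = 25 falls short of 94347/940 but 25² = 625 reaches it, so n = 2.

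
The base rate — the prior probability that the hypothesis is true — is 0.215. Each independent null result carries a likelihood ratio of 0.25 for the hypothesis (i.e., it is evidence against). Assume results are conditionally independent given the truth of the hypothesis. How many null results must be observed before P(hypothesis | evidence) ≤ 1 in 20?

Prior odds = 0.215/0.785 = 43/157.
Likelihood ratio per null result = 0.25.
Target posterior odds = 0.05/0.95 = 1/19.
Require 0.25ⁿ ≤ 1/19 ÷ (43/157) = 157/817.
0.25¹ = 0.25 is still above 157/817 but 0.25² = 0.0625 is at or below it, so n = 2.

2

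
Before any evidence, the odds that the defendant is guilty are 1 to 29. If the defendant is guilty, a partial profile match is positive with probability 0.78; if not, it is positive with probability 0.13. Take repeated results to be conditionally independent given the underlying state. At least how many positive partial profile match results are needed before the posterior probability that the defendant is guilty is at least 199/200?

5

Prior odds = 1/29.
Likelihood ratio of a positive = 0.78/0.13 = 6.
Target odds: 0.995 ÷ 0.005 = 199.
Need (1/29) × 6ⁿ ≥ 199, i.e. 6ⁿ ≥ 5771.
6⁴ = 1296 falls short of 5771 but 6⁵ = 7776 reaches it, so n = 5.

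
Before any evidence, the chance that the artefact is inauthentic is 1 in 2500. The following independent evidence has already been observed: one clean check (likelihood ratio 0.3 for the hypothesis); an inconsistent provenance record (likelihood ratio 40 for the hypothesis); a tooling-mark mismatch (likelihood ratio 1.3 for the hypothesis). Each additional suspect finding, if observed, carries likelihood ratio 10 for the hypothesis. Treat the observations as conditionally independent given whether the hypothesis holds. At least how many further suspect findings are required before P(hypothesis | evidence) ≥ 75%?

3

Prior odds = 0.0004/0.9996 = 1/2499.
Combined Bayes factor of the evidence already in hand = 0.3 × 40 × 1.3 = 15.6.
Odds after that evidence = (1/2499) × 15.6 = 26/4165.
Target odds = 0.75/0.25 = 3.
Need 10ⁿ ≥ 3 ÷ (26/4165) = 12495/26.
10² = 100 falls short of 12495/26 but 10³ = 1000 reaches it, so n = 3.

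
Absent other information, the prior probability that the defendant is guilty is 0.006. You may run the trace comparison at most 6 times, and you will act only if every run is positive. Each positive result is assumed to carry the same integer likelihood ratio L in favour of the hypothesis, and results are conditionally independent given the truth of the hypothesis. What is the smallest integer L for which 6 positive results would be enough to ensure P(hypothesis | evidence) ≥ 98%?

5

Prior odds = 0.006/0.994 = 3/497.
Target odds = 0.98/0.02 = 49.
Need L⁶ ≥ 49 ÷ (3/497) = 24353/3.
4⁶ = 4096 < 24353/3 ≤ 15625 = 5⁶, so L = 5.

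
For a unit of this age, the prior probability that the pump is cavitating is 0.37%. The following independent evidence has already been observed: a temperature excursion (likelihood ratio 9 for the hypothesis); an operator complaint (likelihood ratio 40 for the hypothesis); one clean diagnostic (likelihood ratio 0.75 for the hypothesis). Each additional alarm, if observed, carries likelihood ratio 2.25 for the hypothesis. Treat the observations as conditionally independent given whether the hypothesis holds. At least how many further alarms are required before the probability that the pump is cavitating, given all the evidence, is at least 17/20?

Prior odds = 0.0037/0.9963 = 37/9963.
Combined Bayes factor of the evidence already in hand = 9 × 40 × 0.75 = 270.
Odds after that evidence = (37/9963) × 270 = 370/369.
Target odds = 0.85/0.15 = 17/3.
Need 2.25ⁿ ≥ 17/3 ÷ (370/369) = 2091/370.
2.25² = 5.0625 falls short of 2091/370 but 2.25³ = 11.390625 reaches it, so n = 3.

3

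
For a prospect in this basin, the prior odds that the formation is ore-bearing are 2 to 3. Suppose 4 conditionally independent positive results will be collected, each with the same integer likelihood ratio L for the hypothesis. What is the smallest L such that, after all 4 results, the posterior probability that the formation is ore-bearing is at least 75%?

Prior odds = 2/3.
Target odds = 0.75/0.25 = 3.
Need L⁴ ≥ 3 ÷ (2/3) = 4.5.
1⁴ = 1 < 4.5 ≤ 16 = 2⁴, so L = 2.

2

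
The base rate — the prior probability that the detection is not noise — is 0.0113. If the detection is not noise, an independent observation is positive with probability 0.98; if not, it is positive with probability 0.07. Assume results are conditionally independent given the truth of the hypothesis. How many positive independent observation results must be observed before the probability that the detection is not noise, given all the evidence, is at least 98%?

Prior odds: 0.0113 ÷ 0.9887 = 113/9887.
Likelihood ratio of a positive = 0.98/0.07 = 14.
Target odds: 0.98 ÷ 0.02 = 49.
Need (113/9887) × 14ⁿ ≥ 49, i.e. 14ⁿ ≥ 484463/113.
14³ = 2744 falls short of 484463/113 but 14⁴ = 38416 reaches it, so n = 4.

4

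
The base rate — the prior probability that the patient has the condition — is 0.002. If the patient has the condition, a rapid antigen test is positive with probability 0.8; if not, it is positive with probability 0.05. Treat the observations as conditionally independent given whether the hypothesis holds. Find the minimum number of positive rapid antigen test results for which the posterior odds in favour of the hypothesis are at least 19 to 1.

4

Prior odds = 0.002/0.998 = 1/499.
Likelihood ratio of a positive = 0.8/0.05 = 16.
Target odds = 19.
Require 16ⁿ ≥ 19 ÷ (1/499) = 9481.
16³ = 4096 falls short of 9481 but 16⁴ = 65536 reaches it, so n = 4.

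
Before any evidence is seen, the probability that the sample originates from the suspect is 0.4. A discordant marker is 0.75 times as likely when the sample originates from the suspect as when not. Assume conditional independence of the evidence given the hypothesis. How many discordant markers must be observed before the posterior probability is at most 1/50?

Prior odds = 0.4/0.6 = 2/3.
Likelihood ratio per discordant marker = 0.75.
Target posterior odds = 0.02/0.98 = 1/49.
Require 0.75ⁿ ≤ 1/49 ÷ (2/3) = 3/98.
0.75¹² = 531441/16777216 is still above 3/98 but 0.75¹³ = 1594323/67108864 is at or below it, so n = 13.

13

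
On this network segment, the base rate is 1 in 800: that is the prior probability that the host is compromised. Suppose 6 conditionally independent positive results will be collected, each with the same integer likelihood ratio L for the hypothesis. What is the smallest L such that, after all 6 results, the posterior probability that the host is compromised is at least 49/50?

6

Prior odds = 0.00125/0.99875 = 1/799.
Target odds = 0.98/0.02 = 49.
Need L⁶ ≥ 49 ÷ (1/799) = 39151.
5⁶ = 15625 < 39151 ≤ 46656 = 6⁶, so L = 6.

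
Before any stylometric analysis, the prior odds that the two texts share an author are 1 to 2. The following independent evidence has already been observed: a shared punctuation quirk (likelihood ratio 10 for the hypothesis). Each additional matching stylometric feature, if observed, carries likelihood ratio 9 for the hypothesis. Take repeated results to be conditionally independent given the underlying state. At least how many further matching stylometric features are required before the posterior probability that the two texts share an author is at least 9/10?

1

Prior odds = 0.5.
Bayes factor of the evidence already in hand = 10.
Odds after that evidence = 0.5 × 10 = 5.
Target odds = 0.9/0.1 = 9.
Need 9ⁿ ≥ 9 ÷ 5 = 1.8.
9¹ = 9, which meets the required 1.8; so n = 1.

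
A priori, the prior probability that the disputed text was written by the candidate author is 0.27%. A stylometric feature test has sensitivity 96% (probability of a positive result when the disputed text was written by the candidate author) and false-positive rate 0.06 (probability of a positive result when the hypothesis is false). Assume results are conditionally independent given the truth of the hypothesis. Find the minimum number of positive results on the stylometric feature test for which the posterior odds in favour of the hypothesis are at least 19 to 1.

4

Prior odds: 0.0027 ÷ 0.9973 = 27/9973.
Likelihood ratio of a positive result = 0.96/0.06 = 16.
Target odds = 19.
Need (27/9973) × 16ⁿ ≥ 19, i.e. 16ⁿ ≥ 189487/27.
16³ = 4096 falls short of 189487/27 but 16⁴ = 65536 reaches it, so n = 4.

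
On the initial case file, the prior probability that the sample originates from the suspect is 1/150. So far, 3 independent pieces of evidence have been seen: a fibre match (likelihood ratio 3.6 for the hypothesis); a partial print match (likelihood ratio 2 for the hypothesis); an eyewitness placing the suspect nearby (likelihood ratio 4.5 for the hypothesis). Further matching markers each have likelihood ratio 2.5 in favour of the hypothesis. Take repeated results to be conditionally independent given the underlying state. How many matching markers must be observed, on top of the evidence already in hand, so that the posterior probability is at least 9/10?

5

Prior odds = (1/150)/(149/150) = 1/149.
Combined Bayes factor of the evidence already in hand = 3.6 × 2 × 4.5 = 32.4.
Odds after that evidence = (1/149) × 32.4 = 162/745.
Target odds = 0.9/0.1 = 9.
Need 2.5ⁿ ≥ 9 ÷ (162/745) = 745/18.
2.5⁴ = 39.0625 falls short of 745/18 but 2.5⁵ = 97.65625 reaches it, so n = 5.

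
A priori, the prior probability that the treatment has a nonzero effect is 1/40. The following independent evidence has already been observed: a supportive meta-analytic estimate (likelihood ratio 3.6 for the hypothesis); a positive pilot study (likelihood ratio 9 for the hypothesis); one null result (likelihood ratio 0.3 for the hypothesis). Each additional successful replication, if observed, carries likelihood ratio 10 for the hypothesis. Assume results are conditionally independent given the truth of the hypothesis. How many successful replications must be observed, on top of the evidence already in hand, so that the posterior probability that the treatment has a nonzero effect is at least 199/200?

3

Prior odds = 0.025/0.975 = 1/39.
Combined Bayes factor of the evidence already in hand = 3.6 × 9 × 0.3 = 9.72.
Odds after that evidence = (1/39) × 9.72 = 81/325.
Target odds = 0.995/0.005 = 199.
Need 10ⁿ ≥ 199 ÷ (81/325) = 64675/81.
10² = 100 falls short of 64675/81 but 10³ = 1000 reaches it, so n = 3.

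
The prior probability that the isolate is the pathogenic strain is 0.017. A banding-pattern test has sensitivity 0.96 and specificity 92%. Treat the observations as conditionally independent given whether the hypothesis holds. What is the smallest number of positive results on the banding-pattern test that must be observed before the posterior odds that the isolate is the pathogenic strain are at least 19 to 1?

Prior odds = 0.017/0.983 = 17/983.
False-positive rate = 1 − 0.92 = 0.08; likelihood ratio of a positive = 0.96/0.08 = 12.
Target odds = 19.
Require 12ⁿ ≥ 19 ÷ (17/983) = 18677/17.
12² = 144 falls short of 18677/17 but 12³ = 1728 reaches it, so n = 3.

3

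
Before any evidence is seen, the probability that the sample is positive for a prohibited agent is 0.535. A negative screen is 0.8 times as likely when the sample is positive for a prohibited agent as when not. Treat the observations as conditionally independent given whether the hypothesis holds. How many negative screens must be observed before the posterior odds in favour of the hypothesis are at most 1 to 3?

Prior odds: 0.535 ÷ 0.465 = 107/93.
Likelihood ratio per negative screen = 0.8.
Target odds = 1/3.
Require 0.8ⁿ ≤ 1/3 ÷ (107/93) = 31/107.
0.8⁵ = 0.32768 is still above 31/107 but 0.8⁶ = 4096/15625 is at or below it, so n = 6.

6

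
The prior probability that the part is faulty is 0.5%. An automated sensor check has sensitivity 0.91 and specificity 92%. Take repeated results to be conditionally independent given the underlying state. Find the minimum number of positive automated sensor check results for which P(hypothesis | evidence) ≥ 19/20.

Prior odds = 0.005/0.995 = 1/199.
False-positive rate = 1 − 0.92 = 0.08; likelihood ratio of a positive = 0.91/0.08 = 11.375.
Target odds: 0.95 ÷ 0.05 = 19.
Require 11.375ⁿ ≥ 19 ÷ (1/199) = 3781.
11.375³ = 753571/512 falls short of 3781 but 11.375⁴ = 68574961/4096 reaches it, so n = 4.

4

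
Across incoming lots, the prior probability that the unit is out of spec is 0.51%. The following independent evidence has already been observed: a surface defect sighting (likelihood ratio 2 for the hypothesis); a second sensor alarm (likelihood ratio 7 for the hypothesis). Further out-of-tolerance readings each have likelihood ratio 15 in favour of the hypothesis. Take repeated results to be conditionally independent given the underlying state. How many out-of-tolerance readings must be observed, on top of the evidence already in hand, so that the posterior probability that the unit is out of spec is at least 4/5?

Prior odds = 0.0051/0.9949 = 51/9949.
Combined Bayes factor of the evidence already in hand = 2 × 7 = 14.
Odds after that evidence = (51/9949) × 14 = 714/9949.
Target odds = 0.8/0.2 = 4.
Need 15ⁿ ≥ 4 ÷ (714/9949) = 19898/357.
15¹ = 15 falls short of 19898/357 but 15² = 225 reaches it, so n = 2.

2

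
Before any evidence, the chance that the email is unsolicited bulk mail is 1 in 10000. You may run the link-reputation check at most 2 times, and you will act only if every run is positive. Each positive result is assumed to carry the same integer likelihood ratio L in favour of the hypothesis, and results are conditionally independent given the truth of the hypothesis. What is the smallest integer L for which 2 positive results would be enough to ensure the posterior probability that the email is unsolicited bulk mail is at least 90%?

Prior odds = 0.0001/0.9999 = 1/9999.
Target odds = 0.9/0.1 = 9.
Need L² ≥ 9 ÷ (1/9999) = 89991.
299² = 89401 < 89991 ≤ 90000 = 300², so L = 300.

300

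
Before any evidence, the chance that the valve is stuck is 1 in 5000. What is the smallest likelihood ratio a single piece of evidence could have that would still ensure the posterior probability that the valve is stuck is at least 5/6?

Prior odds = 0.0002/0.9998 = 1/4999.
Target odds = (5/6)/(1/6) = 5.
Required Bayes factor = 5 ÷ (1/4999) = 24995.

24995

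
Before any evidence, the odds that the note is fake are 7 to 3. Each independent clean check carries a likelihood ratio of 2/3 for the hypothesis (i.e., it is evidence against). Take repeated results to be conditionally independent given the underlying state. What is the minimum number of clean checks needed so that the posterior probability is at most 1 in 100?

Prior odds = 7/3.
Likelihood ratio per clean check = 2/3.
Target odds: 0.01 ÷ 0.99 = 1/99.
Require (2/3)ⁿ ≤ 1/99 ÷ (7/3) = 1/231.
(2/3)¹³ = 8192/1594323 is still above 1/231 but (2/3)¹⁴ = 16384/4782969 is at or below it, so n = 14.

14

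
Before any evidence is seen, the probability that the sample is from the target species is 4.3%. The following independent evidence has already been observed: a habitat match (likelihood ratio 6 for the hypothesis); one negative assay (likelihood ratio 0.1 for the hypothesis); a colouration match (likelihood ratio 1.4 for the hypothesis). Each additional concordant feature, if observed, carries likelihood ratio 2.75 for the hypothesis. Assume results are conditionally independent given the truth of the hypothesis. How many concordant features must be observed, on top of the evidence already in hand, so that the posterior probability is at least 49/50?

8

Prior odds = 0.043/0.957 = 43/957.
Combined Bayes factor of the evidence already in hand = 6 × 0.1 × 1.4 = 0.84.
Odds after that evidence = (43/957) × 0.84 = 301/7975.
Target odds = 0.98/0.02 = 49.
Need 2.75ⁿ ≥ 49 ÷ (301/7975) = 55825/43.
2.75⁷ = 19487171/16384 falls short of 55825/43 but 2.75⁸ = 214358881/65536 reaches it, so n = 8.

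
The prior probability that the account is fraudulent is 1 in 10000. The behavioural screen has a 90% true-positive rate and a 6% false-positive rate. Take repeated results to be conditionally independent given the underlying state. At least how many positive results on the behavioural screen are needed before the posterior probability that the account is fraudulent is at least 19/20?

5

Prior odds: 0.0001 ÷ 0.9999 = 1/9999.
Likelihood ratio of a positive result = 0.9/0.06 = 15.
Target odds: 0.95 ÷ 0.05 = 19.
Need (1/9999) × 15ⁿ ≥ 19, i.e. 15ⁿ ≥ 189981.
15⁴ = 50625 falls short of 189981 but 15⁵ = 759375 reaches it, so n = 5.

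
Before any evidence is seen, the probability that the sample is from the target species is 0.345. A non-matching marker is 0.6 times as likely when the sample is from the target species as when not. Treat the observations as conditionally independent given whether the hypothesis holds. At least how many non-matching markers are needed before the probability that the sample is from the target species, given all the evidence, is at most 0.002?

Prior odds: 0.345 ÷ 0.655 = 69/131.
Likelihood ratio per non-matching marker = 0.6.
Target odds: 0.002 ÷ 0.998 = 1/499.
Need (69/131) × 0.6ⁿ ≤ 1/499, i.e. 0.6ⁿ ≤ 131/34431.
0.6¹⁰ = 59049/9765625 is still above 131/34431 but 0.6¹¹ = 177147/48828125 is at or below it, so n = 11.

11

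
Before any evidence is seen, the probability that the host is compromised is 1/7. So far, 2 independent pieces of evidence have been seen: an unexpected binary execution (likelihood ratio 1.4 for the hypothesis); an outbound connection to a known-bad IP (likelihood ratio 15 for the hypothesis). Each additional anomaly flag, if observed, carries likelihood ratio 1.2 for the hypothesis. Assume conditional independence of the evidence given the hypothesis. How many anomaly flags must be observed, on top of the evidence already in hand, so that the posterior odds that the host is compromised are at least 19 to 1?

Prior odds = (1/7)/(6/7) = 1/6.
Combined Bayes factor of the evidence already in hand = 1.4 × 15 = 21.
Odds after that evidence = (1/6) × 21 = 3.5.
Target odds = 19.
Need 1.2ⁿ ≥ 19 ÷ 3.5 = 38/7.
1.2⁹ = 10077696/1953125 falls short of 38/7 but 1.2¹⁰ = 60466176/9765625 reaches it, so n = 10.

10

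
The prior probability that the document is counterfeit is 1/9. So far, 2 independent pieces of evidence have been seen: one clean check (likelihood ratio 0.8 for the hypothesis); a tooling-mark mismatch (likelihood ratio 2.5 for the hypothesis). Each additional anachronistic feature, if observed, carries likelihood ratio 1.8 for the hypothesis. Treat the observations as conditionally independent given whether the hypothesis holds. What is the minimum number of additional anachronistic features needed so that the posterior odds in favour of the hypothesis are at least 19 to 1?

8

Prior odds = (1/9)/(8/9) = 0.125.
Combined Bayes factor of the evidence already in hand = 0.8 × 2.5 = 2.
Odds after that evidence = 0.125 × 2 = 0.25.
Target odds = 19.
Need 1.8ⁿ ≥ 19 ÷ 0.25 = 76.
1.8⁷ = 4782969/78125 falls short of 76 but 1.8⁸ = 43046721/390625 reaches it, so n = 8.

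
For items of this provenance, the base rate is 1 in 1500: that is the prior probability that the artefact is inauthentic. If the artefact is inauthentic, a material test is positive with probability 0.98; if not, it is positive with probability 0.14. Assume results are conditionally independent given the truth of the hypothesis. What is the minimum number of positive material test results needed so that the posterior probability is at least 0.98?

Prior odds: (1/1500) ÷ (1499/1500) = 1/1499.
Likelihood ratio of a positive = 0.98/0.14 = 7.
Target posterior odds = 0.98/0.02 = 49.
Require 7ⁿ ≥ 49 ÷ (1/1499) = 73451.
7⁵ = 16807 falls short of 73451 but 7⁶ = 117649 reaches it, so n = 6.

6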